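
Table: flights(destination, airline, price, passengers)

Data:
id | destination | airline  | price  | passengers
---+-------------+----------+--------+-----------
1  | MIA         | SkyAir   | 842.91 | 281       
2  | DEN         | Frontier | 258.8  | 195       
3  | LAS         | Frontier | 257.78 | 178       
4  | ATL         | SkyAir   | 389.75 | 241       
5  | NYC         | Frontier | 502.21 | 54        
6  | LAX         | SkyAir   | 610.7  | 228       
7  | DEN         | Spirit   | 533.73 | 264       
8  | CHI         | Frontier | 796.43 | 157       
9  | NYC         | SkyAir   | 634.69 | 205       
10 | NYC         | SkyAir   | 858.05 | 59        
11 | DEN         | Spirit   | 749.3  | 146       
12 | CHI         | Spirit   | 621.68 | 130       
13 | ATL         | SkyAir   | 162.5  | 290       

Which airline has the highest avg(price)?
SELECT airline, AVG(price) as val
FROM flights
GROUP BY airline
ORDER BY val DESC
LIMIT 1

Result: Spirit with avg(price) = 634.90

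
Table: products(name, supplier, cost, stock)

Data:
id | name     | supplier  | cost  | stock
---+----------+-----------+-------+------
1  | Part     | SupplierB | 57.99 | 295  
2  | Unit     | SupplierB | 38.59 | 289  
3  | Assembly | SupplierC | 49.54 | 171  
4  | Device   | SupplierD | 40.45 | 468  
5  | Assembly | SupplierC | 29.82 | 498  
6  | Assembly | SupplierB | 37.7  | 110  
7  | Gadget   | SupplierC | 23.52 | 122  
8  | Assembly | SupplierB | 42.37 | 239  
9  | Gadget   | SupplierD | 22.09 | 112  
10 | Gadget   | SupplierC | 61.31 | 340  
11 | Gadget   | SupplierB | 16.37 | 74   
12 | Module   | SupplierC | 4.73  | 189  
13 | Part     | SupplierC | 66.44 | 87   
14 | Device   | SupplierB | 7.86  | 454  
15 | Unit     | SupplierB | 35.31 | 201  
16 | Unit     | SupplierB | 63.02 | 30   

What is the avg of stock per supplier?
SELECT supplier, AVG(stock) as result
FROM products
GROUP BY supplier

Result:
  SupplierB: 211.50
  SupplierC: 234.50
  SupplierD: 290.00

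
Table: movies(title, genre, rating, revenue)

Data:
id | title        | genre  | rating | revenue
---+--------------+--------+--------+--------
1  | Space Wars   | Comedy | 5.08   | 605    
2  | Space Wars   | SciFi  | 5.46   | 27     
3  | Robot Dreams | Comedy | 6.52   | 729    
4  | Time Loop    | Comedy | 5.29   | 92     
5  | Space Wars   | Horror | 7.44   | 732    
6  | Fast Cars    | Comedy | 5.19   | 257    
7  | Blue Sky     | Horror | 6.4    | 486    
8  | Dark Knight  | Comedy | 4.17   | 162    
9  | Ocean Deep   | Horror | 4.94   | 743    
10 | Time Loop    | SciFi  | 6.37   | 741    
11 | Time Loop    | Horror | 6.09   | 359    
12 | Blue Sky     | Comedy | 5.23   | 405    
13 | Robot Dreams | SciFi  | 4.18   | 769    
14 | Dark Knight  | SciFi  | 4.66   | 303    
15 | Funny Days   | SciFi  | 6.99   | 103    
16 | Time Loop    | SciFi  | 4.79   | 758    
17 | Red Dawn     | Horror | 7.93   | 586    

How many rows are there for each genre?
SELECT genre, COUNT(*) as count
FROM movies
GROUP BY genre

Result:
  Comedy: 6
  Horror: 5
  SciFi: 6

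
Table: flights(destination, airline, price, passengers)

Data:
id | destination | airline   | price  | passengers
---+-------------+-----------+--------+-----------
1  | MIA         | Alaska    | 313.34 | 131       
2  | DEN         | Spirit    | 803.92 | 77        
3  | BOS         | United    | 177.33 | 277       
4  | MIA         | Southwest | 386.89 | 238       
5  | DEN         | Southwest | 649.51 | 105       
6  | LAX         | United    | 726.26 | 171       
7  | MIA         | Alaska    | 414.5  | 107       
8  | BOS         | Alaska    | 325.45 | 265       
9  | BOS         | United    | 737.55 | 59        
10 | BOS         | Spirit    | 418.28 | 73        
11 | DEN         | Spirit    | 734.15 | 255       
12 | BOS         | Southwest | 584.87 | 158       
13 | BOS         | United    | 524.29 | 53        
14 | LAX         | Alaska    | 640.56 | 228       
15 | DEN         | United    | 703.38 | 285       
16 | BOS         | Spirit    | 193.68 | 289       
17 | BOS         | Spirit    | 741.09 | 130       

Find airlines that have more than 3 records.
SELECT airline, COUNT(*) as cnt
FROM flights
GROUP BY airline
HAVING COUNT(*) > 3

Result:
  Alaska: 4
  Spirit: 5
  United: 5

Note: HAVING filters groups after aggregation, WHERE filters rows before.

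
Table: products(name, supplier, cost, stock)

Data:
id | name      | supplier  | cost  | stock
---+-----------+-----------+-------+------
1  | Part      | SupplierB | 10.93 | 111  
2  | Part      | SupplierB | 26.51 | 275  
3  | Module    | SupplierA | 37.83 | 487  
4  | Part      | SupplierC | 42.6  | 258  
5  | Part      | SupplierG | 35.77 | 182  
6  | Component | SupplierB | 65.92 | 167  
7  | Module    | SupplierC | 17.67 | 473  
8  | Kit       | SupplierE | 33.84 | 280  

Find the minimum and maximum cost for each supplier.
SELECT supplier, MIN(cost), MAX(cost)
FROM products
GROUP BY supplier

Result:
  SupplierA: min=37.83, max=37.83
  SupplierB: min=10.93, max=65.92
  SupplierC: min=17.67, max=42.60
  SupplierE: min=33.84, max=33.84
  SupplierG: min=35.77, max=35.77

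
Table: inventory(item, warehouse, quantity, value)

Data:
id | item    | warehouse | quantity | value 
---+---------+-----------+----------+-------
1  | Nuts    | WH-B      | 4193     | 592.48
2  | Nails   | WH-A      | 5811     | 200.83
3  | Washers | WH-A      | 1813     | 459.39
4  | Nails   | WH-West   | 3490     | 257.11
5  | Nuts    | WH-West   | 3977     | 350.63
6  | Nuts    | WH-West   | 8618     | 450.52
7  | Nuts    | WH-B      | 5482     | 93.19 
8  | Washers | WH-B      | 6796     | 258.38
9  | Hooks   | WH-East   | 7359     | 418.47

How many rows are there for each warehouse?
SELECT warehouse, COUNT(*) as count
FROM inventory
GROUP BY warehouse

Result:
  WH-A: 2
  WH-B: 3
  WH-East: 1
  WH-West: 3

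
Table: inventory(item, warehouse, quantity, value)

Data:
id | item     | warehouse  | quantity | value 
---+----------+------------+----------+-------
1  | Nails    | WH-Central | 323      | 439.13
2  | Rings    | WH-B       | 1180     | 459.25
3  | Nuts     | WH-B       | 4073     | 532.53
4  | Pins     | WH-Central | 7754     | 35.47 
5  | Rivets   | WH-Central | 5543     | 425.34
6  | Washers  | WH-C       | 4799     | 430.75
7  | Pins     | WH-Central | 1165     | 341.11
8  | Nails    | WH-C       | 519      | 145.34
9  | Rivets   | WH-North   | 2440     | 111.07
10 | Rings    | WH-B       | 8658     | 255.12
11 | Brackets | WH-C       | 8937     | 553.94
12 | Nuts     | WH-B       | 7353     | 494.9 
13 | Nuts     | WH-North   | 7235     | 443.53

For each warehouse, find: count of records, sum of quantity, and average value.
SELECT warehouse,
       COUNT(*) as cnt,
       SUM(quantity) as total_quantity,
       AVG(value) as avg_value
FROM inventory
GROUP BY warehouse

Result:
  WH-B: 4 records, 21264 total quantity, 435.45 avg value
  WH-C: 3 records, 14255 total quantity, 376.68 avg value
  WH-Central: 4 records, 14785 total quantity, 310.26 avg value
  WH-North: 2 records, 9675 total quantity, 277.30 avg value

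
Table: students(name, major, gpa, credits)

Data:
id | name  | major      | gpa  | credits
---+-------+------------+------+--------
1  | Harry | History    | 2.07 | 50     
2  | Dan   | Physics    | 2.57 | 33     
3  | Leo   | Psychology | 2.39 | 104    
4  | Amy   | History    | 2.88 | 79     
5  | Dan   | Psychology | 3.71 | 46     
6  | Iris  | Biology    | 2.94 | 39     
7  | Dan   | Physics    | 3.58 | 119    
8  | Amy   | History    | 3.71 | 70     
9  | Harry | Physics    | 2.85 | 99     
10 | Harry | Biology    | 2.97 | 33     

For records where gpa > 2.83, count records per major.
SELECT major, COUNT(*)
FROM students
WHERE gpa > 2.83
GROUP BY major

Note: WHERE filters rows before grouping.

Result:
  Biology: 2
  History: 2
  Physics: 2
  Psychology: 1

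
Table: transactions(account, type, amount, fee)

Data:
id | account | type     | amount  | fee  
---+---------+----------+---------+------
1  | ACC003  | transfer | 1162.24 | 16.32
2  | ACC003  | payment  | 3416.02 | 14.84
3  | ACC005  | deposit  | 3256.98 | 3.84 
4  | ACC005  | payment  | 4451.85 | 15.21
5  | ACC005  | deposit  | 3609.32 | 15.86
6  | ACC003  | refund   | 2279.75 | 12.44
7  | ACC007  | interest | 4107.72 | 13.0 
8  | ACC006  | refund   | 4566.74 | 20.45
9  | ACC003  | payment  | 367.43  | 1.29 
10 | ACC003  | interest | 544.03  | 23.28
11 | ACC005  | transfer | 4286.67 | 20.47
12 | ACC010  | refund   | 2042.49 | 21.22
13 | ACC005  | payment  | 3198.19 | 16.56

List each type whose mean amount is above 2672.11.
SELECT type, AVG(amount)
FROM transactions
GROUP BY type
HAVING AVG(amount) > 2672.11

Result:
  deposit: avg=3433.15
  payment: avg=2858.37
  refund: avg=2962.99
  transfer: avg=2724.46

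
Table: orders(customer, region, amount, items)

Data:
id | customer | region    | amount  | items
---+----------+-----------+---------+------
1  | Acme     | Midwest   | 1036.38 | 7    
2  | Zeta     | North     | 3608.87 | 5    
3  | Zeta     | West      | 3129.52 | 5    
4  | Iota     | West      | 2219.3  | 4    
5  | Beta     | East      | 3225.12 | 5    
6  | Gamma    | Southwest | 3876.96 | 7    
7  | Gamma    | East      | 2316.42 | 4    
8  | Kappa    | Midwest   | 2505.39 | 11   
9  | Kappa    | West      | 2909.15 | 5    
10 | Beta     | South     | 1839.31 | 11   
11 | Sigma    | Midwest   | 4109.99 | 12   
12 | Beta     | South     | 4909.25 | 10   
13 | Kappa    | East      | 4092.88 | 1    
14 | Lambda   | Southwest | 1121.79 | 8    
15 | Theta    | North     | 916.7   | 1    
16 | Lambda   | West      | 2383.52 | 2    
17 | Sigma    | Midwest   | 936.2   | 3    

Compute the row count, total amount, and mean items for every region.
SELECT region,
       COUNT(*) as cnt,
       SUM(amount) as total_amount,
       AVG(items) as avg_items
FROM orders
GROUP BY region

Result:
  East: 3 records, 9634.42 total amount, 3.33 avg items
  Midwest: 4 records, 8587.96 total amount, 8.25 avg items
  North: 2 records, 4525.57 total amount, 3.00 avg items
  South: 2 records, 6748.56 total amount, 10.50 avg items
  Southwest: 2 records, 4998.75 total amount, 7.50 avg items
  West: 4 records, 10641.49 total amount, 4.00 avg items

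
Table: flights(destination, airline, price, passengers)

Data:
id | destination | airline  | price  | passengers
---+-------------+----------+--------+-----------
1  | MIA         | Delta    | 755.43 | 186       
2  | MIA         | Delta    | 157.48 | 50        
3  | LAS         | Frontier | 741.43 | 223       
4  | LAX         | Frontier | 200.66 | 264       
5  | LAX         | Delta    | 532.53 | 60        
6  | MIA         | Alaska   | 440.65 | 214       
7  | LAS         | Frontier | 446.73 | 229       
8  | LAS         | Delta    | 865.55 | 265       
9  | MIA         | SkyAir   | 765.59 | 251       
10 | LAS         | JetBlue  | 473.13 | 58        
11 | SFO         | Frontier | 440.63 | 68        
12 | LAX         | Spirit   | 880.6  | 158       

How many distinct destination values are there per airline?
SELECT airline, COUNT(DISTINCT destination)
FROM flights
GROUP BY airline

Result:
  Alaska: 1 distinct
  Delta: 3 distinct
  Frontier: 3 distinct
  JetBlue: 1 distinct
  SkyAir: 1 distinct
  Spirit: 1 distinct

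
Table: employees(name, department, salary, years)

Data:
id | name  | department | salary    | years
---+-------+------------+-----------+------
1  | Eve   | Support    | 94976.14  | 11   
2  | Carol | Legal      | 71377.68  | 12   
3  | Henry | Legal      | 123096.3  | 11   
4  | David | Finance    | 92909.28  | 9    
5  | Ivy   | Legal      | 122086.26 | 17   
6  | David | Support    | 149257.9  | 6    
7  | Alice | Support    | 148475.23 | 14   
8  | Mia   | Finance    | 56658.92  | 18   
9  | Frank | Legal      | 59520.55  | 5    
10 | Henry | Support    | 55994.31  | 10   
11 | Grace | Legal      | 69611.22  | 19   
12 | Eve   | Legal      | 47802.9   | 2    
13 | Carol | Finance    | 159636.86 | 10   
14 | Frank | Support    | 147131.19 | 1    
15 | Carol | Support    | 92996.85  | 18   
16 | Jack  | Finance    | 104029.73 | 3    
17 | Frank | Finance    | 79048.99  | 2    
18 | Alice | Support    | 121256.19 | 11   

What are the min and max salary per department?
SELECT department, MIN(salary), MAX(salary)
FROM employees
GROUP BY department

Result:
  Finance: min=56658.92, max=159636.86
  Legal: min=47802.90, max=123096.30
  Support: min=55994.31, max=149257.90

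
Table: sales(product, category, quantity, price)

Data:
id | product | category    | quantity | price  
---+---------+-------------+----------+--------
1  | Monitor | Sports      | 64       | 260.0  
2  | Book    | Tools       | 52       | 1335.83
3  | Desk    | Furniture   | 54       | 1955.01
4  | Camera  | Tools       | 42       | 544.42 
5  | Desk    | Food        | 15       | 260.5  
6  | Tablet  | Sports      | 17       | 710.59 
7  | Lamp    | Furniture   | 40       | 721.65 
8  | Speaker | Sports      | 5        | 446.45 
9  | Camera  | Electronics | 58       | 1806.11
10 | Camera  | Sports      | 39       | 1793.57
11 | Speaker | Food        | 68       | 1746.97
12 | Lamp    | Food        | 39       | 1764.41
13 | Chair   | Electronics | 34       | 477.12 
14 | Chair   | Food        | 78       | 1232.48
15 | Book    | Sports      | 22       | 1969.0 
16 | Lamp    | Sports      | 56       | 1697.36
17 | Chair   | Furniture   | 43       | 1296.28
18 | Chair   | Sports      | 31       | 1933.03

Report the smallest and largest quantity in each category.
SELECT category, MIN(quantity), MAX(quantity)
FROM sales
GROUP BY category

Result:
  Electronics: min=34, max=58
  Food: min=15, max=78
  Furniture: min=40, max=54
  Sports: min=5, max=64
  Tools: min=42, max=52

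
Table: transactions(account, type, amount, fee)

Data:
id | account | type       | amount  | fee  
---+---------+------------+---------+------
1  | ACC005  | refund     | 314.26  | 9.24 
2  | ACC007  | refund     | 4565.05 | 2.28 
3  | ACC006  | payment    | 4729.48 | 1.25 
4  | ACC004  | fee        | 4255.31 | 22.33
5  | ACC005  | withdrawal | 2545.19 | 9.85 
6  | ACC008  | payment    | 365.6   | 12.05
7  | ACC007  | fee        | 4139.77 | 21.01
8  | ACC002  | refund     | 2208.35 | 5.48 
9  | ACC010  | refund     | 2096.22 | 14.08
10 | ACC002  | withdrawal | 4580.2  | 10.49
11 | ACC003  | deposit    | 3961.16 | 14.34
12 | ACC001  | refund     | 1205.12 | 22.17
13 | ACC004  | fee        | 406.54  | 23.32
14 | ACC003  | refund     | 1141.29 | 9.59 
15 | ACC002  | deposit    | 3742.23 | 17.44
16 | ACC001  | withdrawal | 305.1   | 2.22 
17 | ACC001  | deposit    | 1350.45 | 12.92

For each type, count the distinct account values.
SELECT type, COUNT(DISTINCT account)
FROM transactions
GROUP BY type

Result:
  deposit: 3 distinct
  fee: 2 distinct
  payment: 2 distinct
  refund: 6 distinct
  withdrawal: 3 distinct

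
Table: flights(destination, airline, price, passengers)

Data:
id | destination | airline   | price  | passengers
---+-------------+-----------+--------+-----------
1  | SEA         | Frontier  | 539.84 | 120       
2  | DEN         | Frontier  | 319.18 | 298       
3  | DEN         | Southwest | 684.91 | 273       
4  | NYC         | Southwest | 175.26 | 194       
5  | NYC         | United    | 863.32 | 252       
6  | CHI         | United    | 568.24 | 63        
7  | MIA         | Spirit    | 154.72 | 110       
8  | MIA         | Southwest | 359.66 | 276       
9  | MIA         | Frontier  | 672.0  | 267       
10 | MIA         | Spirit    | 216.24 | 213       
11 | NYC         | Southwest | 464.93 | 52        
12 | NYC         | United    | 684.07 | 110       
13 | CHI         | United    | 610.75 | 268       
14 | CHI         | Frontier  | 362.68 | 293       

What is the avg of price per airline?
SELECT airline, AVG(price) as result
FROM flights
GROUP BY airline

Result:
  Frontier: 473.43
  Southwest: 421.19
  Spirit: 185.48
  United: 681.60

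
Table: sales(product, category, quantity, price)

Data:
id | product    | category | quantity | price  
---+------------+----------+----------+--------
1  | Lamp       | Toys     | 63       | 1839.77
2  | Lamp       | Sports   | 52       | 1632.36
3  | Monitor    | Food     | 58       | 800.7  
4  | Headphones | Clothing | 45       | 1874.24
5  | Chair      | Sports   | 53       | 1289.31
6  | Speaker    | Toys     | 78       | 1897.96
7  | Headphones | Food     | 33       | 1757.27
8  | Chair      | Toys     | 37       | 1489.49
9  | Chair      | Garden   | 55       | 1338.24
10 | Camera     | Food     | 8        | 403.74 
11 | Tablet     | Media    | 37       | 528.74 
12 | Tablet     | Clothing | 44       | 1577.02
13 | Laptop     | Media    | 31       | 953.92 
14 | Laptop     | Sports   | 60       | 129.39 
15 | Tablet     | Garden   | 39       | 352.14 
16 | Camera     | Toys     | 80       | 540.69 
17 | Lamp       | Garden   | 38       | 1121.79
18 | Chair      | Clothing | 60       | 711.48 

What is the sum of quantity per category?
SELECT category, SUM(quantity) as result
FROM sales
GROUP BY category

Result:
  Clothing: 149
  Food: 99
  Garden: 132
  Media: 68
  Sports: 165
  Toys: 258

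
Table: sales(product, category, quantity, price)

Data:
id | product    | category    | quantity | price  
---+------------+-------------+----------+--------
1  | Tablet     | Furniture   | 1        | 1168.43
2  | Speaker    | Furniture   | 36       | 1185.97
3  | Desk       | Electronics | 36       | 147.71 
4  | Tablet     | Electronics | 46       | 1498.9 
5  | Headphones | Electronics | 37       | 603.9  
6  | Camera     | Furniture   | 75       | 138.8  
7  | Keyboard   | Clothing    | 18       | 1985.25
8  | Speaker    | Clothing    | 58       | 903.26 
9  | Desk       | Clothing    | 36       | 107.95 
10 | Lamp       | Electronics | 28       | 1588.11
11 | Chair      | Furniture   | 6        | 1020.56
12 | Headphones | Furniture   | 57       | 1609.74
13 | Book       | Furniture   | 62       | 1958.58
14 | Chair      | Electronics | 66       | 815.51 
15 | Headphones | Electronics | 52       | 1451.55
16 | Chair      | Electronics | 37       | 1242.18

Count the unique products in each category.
SELECT category, COUNT(DISTINCT product)
FROM sales
GROUP BY category

Result:
  Clothing: 3 distinct
  Electronics: 5 distinct
  Furniture: 6 distinct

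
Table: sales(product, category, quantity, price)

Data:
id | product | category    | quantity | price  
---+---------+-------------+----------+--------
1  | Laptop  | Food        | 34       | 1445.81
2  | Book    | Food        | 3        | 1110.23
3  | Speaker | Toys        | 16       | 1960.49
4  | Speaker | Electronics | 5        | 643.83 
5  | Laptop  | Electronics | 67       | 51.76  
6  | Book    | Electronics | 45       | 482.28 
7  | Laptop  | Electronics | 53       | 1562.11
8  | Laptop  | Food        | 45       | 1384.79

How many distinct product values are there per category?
SELECT category, COUNT(DISTINCT product)
FROM sales
GROUP BY category

Result:
  Electronics: 3 distinct
  Food: 2 distinct
  Toys: 1 distinct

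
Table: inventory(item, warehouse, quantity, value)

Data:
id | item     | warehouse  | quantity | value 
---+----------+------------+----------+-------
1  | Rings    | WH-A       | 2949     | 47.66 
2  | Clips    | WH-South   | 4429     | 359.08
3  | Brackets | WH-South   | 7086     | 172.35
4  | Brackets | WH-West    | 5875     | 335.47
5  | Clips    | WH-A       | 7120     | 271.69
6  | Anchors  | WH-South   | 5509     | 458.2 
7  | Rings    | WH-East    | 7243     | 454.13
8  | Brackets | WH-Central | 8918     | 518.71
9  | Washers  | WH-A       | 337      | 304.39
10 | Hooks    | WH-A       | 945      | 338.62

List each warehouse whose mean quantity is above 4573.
SELECT warehouse, AVG(quantity)
FROM inventory
GROUP BY warehouse
HAVING AVG(quantity) > 4573

Result:
  WH-Central: avg=8918.00
  WH-East: avg=7243.00
  WH-South: avg=5674.67
  WH-West: avg=5875.00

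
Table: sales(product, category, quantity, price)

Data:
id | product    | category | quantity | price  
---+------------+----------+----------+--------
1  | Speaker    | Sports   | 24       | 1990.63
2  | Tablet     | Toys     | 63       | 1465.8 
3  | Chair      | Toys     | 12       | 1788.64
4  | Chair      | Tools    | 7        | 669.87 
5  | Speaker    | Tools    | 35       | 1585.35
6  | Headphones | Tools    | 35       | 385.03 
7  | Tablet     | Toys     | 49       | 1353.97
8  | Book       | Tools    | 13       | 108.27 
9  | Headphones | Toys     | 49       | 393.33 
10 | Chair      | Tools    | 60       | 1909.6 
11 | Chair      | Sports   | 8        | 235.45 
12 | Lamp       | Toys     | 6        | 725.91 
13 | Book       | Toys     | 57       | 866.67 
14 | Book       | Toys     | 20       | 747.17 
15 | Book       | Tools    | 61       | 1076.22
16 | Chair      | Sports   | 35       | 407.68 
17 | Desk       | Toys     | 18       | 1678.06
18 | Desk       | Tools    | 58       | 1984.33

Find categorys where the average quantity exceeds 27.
SELECT category, AVG(quantity)
FROM sales
GROUP BY category
HAVING AVG(quantity) > 27

Result:
  Tools: avg=38.43
  Toys: avg=34.25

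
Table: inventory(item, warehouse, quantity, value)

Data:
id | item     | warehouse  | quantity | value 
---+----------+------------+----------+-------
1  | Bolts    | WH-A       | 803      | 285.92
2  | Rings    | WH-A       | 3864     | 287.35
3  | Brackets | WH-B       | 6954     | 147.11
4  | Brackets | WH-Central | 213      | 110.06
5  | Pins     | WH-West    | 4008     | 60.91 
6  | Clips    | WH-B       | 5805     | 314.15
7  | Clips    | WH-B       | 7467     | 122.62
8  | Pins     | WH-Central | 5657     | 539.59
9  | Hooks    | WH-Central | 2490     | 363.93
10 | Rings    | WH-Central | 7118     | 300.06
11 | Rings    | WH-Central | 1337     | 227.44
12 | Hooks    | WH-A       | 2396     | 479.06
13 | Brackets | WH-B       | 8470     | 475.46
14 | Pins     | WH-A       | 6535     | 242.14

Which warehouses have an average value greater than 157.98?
SELECT warehouse, AVG(value)
FROM inventory
GROUP BY warehouse
HAVING AVG(value) > 157.98

Result:
  WH-A: avg=323.62
  WH-B: avg=264.84
  WH-Central: avg=308.22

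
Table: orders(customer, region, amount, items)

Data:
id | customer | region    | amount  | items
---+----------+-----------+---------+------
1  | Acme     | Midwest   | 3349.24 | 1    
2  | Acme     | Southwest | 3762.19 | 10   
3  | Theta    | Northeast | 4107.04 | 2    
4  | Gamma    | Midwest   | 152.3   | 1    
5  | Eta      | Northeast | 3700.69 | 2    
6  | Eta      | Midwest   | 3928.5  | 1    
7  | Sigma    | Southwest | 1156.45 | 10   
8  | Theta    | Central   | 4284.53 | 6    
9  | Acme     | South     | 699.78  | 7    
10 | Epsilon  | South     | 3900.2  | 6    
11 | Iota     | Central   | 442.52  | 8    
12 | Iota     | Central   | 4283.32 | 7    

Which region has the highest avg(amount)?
SELECT region, AVG(amount) as val
FROM orders
GROUP BY region
ORDER BY val DESC
LIMIT 1

Result: Northeast with avg(amount) = 3903.87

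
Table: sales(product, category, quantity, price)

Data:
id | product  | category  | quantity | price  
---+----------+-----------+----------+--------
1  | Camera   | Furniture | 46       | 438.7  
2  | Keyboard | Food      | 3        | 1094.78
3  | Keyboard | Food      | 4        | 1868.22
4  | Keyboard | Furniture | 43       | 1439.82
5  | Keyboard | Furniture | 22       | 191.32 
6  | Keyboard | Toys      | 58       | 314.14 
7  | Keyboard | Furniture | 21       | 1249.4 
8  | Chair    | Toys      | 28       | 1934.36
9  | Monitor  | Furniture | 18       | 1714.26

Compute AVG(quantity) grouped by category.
SELECT category, AVG(quantity) as result
FROM sales
GROUP BY category

Result:
  Food: 3.50
  Furniture: 30.00
  Toys: 43.00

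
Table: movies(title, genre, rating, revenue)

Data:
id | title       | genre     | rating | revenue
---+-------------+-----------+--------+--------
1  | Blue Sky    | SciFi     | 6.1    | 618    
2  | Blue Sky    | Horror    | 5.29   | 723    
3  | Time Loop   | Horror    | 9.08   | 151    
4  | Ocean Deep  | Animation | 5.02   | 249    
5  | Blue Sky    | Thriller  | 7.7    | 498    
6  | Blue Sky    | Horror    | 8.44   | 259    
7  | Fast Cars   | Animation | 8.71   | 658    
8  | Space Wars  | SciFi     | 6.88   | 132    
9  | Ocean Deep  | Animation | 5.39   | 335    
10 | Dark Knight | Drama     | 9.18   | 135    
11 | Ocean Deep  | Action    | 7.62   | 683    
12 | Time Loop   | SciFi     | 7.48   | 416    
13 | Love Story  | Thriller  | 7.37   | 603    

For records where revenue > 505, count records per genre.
SELECT genre, COUNT(*)
FROM movies
WHERE revenue > 505
GROUP BY genre

Note: WHERE filters rows before grouping.

Result:
  Action: 1
  Animation: 1
  Horror: 1
  SciFi: 1
  Thriller: 1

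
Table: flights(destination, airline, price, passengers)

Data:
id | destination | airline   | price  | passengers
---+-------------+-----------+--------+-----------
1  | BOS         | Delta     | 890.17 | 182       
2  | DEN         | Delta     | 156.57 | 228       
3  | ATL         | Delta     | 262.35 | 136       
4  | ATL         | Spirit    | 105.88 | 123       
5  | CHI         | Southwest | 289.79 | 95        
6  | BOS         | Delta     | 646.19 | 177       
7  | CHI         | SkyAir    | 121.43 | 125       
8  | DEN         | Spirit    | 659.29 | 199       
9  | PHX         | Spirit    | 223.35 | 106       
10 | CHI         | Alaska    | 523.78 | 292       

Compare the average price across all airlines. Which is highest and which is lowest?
SELECT airline, AVG(price)
FROM flights
GROUP BY airline
ORDER BY AVG(price)

All groups:
  SkyAir: 121.43
  Southwest: 289.79
  Spirit: 329.51
  Delta: 488.82
  Alaska: 523.78

Highest: Alaska (523.78)
Lowest: SkyAir (121.43)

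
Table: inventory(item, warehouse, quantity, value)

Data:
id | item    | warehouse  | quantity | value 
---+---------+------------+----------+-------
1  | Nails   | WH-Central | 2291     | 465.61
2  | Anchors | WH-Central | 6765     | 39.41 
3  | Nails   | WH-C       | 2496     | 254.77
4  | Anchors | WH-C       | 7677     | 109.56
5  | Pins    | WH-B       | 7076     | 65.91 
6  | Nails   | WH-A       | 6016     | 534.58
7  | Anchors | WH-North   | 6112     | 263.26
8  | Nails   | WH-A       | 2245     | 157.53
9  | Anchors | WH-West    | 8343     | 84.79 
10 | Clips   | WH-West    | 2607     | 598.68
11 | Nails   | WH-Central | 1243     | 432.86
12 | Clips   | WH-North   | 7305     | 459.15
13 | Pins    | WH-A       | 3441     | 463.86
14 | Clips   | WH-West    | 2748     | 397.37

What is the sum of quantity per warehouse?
SELECT warehouse, SUM(quantity) as result
FROM inventory
GROUP BY warehouse

Result:
  WH-A: 11702
  WH-B: 7076
  WH-C: 10173
  WH-Central: 10299
  WH-North: 13417
  WH-West: 13698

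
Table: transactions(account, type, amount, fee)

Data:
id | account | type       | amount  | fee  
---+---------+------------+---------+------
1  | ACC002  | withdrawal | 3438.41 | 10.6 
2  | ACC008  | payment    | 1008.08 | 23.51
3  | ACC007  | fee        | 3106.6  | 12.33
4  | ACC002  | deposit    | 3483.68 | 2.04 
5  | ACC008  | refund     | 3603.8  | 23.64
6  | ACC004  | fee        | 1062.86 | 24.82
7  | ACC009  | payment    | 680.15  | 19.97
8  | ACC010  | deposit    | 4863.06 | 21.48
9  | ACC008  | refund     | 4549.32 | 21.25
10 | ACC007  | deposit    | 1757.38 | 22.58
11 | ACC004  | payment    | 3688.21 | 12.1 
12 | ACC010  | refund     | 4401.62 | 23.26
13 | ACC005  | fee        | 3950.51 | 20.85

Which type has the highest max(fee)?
SELECT type, MAX(fee) as val
FROM transactions
GROUP BY type
ORDER BY val DESC
LIMIT 1

Result: fee with max(fee) = 24.82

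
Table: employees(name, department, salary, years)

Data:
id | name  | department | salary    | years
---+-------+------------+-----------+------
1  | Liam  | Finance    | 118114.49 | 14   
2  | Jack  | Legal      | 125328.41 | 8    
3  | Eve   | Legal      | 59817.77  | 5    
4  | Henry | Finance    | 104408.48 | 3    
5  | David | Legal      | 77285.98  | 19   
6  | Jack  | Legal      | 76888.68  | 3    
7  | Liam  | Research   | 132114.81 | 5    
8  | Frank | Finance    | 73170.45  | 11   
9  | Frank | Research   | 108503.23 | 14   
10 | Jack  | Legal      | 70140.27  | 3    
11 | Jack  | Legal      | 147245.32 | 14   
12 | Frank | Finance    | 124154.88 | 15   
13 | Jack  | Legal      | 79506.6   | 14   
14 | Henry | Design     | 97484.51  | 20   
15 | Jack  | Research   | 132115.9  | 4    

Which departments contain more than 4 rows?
SELECT department, COUNT(*) as cnt
FROM employees
GROUP BY department
HAVING COUNT(*) > 4

Result:
  Legal: 7

Note: HAVING filters groups after aggregation, WHERE filters rows before.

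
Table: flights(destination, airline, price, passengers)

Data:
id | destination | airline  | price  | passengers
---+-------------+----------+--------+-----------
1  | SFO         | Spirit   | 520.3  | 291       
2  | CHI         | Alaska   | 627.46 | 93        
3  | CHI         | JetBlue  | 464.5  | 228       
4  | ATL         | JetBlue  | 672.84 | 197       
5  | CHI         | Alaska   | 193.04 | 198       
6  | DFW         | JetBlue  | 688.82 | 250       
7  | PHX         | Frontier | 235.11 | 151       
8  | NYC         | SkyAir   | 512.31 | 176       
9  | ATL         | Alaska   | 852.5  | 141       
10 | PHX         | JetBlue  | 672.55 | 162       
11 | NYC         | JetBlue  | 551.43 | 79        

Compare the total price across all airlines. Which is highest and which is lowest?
SELECT airline, SUM(price)
FROM flights
GROUP BY airline
ORDER BY SUM(price)

All groups:
  Frontier: 235.11
  SkyAir: 512.31
  Spirit: 520.30
  Alaska: 1673.00
  JetBlue: 3050.14

Highest: JetBlue (3050.14)
Lowest: Frontier (235.11)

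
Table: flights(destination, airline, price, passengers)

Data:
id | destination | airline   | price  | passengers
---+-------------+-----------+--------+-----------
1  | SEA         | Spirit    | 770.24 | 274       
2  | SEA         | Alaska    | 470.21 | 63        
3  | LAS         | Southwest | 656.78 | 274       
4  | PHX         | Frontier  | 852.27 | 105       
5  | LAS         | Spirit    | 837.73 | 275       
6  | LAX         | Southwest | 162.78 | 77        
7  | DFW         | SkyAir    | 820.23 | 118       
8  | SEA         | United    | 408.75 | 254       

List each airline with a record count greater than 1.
SELECT airline, COUNT(*) as cnt
FROM flights
GROUP BY airline
HAVING COUNT(*) > 1

Result:
  Southwest: 2
  Spirit: 2

Note: HAVING filters groups after aggregation, WHERE filters rows before.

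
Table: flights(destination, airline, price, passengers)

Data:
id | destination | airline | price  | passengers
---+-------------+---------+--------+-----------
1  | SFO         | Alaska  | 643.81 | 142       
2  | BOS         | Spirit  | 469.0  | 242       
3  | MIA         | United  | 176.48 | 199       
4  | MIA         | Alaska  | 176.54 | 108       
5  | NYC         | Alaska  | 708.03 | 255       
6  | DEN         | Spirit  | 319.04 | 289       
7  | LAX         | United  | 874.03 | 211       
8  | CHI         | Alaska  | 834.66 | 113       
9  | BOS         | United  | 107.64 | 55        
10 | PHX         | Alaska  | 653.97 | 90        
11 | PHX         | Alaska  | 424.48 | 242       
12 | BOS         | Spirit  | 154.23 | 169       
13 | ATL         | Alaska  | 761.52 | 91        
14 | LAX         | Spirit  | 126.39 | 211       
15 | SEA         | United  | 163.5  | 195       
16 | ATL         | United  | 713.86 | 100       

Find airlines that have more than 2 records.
SELECT airline, COUNT(*) as cnt
FROM flights
GROUP BY airline
HAVING COUNT(*) > 2

Result:
  Alaska: 7
  Spirit: 4
  United: 5

Note: HAVING filters groups after aggregation, WHERE filters rows before.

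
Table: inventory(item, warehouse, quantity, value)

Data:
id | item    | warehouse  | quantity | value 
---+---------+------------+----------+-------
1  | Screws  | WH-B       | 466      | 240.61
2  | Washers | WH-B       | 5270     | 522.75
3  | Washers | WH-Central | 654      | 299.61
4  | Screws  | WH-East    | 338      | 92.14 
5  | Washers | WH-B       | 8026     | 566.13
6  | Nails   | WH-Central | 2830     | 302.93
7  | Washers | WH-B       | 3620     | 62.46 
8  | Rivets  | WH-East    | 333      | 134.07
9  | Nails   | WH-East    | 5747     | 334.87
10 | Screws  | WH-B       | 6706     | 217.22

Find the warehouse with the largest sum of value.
SELECT warehouse, SUM(value) as val
FROM inventory
GROUP BY warehouse
ORDER BY val DESC
LIMIT 1

Result: WH-B with sum(value) = 1609.17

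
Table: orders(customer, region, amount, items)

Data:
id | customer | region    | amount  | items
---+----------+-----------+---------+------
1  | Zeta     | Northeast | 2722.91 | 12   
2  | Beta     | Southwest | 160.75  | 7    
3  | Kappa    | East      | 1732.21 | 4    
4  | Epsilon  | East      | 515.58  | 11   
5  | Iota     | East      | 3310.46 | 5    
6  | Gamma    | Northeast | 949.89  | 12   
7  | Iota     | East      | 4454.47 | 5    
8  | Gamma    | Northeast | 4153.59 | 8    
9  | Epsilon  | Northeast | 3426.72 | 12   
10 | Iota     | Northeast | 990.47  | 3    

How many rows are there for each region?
SELECT region, COUNT(*) as count
FROM orders
GROUP BY region

Result:
  East: 4
  Northeast: 5
  Southwest: 1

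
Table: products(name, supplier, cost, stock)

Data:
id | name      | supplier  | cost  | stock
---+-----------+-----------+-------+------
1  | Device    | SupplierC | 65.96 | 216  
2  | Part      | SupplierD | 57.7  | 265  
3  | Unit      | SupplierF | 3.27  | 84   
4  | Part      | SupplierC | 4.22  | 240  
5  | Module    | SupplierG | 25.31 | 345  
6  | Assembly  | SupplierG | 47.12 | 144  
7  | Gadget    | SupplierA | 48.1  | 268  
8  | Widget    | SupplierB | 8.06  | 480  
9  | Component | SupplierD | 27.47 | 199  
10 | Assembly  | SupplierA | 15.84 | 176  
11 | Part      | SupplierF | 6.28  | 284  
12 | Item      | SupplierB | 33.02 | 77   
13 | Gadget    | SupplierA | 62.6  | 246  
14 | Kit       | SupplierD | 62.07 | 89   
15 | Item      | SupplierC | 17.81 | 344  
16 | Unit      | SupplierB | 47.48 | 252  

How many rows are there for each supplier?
SELECT supplier, COUNT(*) as count
FROM products
GROUP BY supplier

Result:
  SupplierA: 3
  SupplierB: 3
  SupplierC: 3
  SupplierD: 3
  SupplierF: 2
  SupplierG: 2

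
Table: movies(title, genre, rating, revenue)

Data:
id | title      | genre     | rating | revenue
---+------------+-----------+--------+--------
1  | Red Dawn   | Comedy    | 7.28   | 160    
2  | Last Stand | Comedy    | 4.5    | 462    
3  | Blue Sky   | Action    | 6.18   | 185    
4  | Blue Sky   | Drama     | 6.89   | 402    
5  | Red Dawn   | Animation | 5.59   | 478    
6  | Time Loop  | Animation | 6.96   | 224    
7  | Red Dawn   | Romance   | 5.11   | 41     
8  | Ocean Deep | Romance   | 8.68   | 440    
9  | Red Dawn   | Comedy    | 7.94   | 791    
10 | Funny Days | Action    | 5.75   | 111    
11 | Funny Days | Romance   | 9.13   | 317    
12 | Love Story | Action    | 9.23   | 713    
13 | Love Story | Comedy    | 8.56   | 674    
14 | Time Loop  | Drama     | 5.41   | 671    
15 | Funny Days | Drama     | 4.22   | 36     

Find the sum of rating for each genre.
SELECT genre, SUM(rating) as result
FROM movies
GROUP BY genre

Result:
  Action: 21.16
  Animation: 12.55
  Comedy: 28.28
  Drama: 16.52
  Romance: 22.92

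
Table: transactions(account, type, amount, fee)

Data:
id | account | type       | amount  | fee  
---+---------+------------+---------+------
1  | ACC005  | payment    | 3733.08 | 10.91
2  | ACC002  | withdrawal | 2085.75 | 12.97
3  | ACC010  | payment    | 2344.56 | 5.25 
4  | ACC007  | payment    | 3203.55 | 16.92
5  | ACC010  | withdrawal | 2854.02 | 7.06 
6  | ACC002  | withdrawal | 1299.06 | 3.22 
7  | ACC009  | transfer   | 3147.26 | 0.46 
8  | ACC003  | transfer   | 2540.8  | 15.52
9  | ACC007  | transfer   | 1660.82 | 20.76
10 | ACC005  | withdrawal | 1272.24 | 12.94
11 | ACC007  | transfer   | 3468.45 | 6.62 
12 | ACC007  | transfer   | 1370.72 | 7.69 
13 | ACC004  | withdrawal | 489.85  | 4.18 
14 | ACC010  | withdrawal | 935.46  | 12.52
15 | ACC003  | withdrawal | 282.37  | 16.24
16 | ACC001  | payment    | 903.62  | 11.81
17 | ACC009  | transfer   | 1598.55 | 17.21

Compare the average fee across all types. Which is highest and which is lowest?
SELECT type, AVG(fee)
FROM transactions
GROUP BY type
ORDER BY AVG(fee)

All groups:
  withdrawal: 9.88
  payment: 11.22
  transfer: 11.38

Highest: transfer (11.38)
Lowest: withdrawal (9.88)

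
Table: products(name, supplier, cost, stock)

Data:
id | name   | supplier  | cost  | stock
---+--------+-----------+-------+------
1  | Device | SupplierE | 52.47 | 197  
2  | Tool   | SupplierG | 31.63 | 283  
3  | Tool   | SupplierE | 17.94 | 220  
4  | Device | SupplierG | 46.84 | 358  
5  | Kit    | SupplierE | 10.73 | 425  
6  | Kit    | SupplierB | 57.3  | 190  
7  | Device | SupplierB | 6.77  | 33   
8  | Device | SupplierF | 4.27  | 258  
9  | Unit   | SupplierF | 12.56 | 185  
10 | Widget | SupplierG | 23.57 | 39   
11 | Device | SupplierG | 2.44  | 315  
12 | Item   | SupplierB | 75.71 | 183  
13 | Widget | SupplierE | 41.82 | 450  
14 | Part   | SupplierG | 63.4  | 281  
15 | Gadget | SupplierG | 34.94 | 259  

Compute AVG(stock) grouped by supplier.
SELECT supplier, AVG(stock) as result
FROM products
GROUP BY supplier

Result:
  SupplierB: 135.33
  SupplierE: 323.00
  SupplierF: 221.50
  SupplierG: 255.83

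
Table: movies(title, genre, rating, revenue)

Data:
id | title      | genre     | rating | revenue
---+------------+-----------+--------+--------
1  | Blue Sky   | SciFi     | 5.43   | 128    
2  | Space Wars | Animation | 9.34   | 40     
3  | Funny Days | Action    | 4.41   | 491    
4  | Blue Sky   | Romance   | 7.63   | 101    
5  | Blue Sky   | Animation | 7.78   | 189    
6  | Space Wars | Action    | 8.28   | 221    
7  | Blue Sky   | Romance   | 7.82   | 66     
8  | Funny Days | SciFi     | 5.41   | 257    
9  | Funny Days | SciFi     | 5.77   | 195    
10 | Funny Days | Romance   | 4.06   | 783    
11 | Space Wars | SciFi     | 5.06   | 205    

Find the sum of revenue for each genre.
SELECT genre, SUM(revenue) as result
FROM movies
GROUP BY genre

Result:
  Action: 712
  Animation: 229
  Romance: 950
  SciFi: 785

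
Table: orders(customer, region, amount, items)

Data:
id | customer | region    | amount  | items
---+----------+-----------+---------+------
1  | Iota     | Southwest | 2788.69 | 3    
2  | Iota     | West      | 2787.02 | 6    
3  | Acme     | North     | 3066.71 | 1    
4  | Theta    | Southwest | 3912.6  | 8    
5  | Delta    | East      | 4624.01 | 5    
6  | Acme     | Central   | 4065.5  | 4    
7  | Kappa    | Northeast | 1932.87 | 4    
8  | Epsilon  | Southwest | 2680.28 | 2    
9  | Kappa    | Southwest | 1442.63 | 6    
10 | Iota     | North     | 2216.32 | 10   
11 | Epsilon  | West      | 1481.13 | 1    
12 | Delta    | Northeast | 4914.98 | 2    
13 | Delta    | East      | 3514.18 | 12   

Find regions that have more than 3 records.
SELECT region, COUNT(*) as cnt
FROM orders
GROUP BY region
HAVING COUNT(*) > 3

Result:
  Southwest: 4

Note: HAVING filters groups after aggregation, WHERE filters rows before.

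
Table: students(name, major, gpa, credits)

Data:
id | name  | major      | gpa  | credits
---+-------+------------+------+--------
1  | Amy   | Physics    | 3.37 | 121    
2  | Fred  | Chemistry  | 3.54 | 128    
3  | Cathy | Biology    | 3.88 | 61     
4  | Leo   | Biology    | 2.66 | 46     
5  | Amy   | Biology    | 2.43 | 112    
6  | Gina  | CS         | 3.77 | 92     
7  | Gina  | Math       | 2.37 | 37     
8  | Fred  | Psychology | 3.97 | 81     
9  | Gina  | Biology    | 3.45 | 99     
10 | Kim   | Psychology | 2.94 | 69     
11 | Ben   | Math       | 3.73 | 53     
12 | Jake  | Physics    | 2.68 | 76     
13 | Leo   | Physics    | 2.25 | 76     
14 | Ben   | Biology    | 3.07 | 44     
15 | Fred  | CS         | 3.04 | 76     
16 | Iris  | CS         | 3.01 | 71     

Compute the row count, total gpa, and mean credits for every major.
SELECT major,
       COUNT(*) as cnt,
       SUM(gpa) as total_gpa,
       AVG(credits) as avg_credits
FROM students
GROUP BY major

Result:
  Biology: 5 records, 15.49 total gpa, 72.40 avg credits
  CS: 3 records, 9.82 total gpa, 79.67 avg credits
  Chemistry: 1 records, 3.54 total gpa, 128.00 avg credits
  Math: 2 records, 6.10 total gpa, 45.00 avg credits
  Physics: 3 records, 8.30 total gpa, 91.00 avg credits
  Psychology: 2 records, 6.91 total gpa, 75.00 avg credits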